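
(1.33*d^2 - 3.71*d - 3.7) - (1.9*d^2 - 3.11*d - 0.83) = -0.57*d^2 - 0.6*d - 2.87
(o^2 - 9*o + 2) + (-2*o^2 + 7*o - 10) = -o^2 - 2*o - 8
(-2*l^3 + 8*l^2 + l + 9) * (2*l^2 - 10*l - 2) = -4*l^5 + 36*l^4 - 74*l^3 - 8*l^2 - 92*l - 18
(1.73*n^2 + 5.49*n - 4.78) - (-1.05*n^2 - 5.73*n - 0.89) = 2.78*n^2 + 11.22*n - 3.89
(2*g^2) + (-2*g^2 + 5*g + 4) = 5*g + 4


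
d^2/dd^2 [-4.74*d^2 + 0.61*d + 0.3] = -9.48000000000000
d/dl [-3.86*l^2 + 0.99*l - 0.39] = 0.99 - 7.72*l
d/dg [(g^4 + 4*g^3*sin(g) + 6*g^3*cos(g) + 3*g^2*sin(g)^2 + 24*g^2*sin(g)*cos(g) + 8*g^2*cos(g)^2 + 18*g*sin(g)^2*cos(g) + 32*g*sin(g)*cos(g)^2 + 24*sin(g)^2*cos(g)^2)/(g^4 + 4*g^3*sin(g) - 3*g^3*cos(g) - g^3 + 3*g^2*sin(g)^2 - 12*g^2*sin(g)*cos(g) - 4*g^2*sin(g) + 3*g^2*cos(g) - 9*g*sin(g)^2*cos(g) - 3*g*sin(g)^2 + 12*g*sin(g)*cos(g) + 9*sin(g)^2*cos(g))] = (-9*g^3*sin(g) - 16*g^2*sin(g)*cos(g) - 9*sqrt(2)*g^2*cos(g + pi/4) - g^2 + 16*sqrt(2)*g*sin(g)*sin(g + pi/4) + 24*g*sin(g)*cos(g)^2 + 6*g*cos(g) - 16*g + 24*sqrt(2)*cos(g)^2*cos(g + pi/4) + 26*cos(g)^2)/((g - 1)^2*(g - 3*cos(g))^2)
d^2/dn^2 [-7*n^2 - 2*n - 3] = -14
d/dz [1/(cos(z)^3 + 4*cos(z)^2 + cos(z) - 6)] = (3*cos(z)^2 + 8*cos(z) + 1)*sin(z)/(cos(z)^3 + 4*cos(z)^2 + cos(z) - 6)^2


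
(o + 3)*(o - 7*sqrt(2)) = o^2 - 7*sqrt(2)*o + 3*o - 21*sqrt(2)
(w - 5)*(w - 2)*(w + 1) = w^3 - 6*w^2 + 3*w + 10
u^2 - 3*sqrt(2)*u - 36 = (u - 6*sqrt(2))*(u + 3*sqrt(2))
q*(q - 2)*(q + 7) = q^3 + 5*q^2 - 14*q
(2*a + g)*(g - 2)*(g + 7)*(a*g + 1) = 2*a^2*g^3 + 10*a^2*g^2 - 28*a^2*g + a*g^4 + 5*a*g^3 - 12*a*g^2 + 10*a*g - 28*a + g^3 + 5*g^2 - 14*g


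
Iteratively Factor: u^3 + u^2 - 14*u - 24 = (u + 2)*(u^2 - u - 12) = (u + 2)*(u + 3)*(u - 4)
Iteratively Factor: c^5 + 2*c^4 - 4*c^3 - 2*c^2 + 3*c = (c)*(c^4 + 2*c^3 - 4*c^2 - 2*c + 3) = c*(c - 1)*(c^3 + 3*c^2 - c - 3) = c*(c - 1)^2*(c^2 + 4*c + 3) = c*(c - 1)^2*(c + 3)*(c + 1)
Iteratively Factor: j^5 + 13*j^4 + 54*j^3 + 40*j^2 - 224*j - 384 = (j + 4)*(j^4 + 9*j^3 + 18*j^2 - 32*j - 96) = (j - 2)*(j + 4)*(j^3 + 11*j^2 + 40*j + 48) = (j - 2)*(j + 4)^2*(j^2 + 7*j + 12) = (j - 2)*(j + 4)^3*(j + 3)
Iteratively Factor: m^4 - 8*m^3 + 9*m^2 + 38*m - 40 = (m + 2)*(m^3 - 10*m^2 + 29*m - 20) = (m - 1)*(m + 2)*(m^2 - 9*m + 20) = (m - 5)*(m - 1)*(m + 2)*(m - 4)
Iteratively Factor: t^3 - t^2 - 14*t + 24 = (t + 4)*(t^2 - 5*t + 6) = (t - 3)*(t + 4)*(t - 2)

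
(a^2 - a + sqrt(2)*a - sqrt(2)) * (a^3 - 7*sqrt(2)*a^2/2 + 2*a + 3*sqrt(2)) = a^5 - 5*sqrt(2)*a^4/2 - a^4 - 5*a^3 + 5*sqrt(2)*a^3/2 + 5*a^2 + 5*sqrt(2)*a^2 - 5*sqrt(2)*a + 6*a - 6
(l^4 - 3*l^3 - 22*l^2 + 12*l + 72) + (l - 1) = l^4 - 3*l^3 - 22*l^2 + 13*l + 71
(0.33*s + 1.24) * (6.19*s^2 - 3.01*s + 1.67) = 2.0427*s^3 + 6.6823*s^2 - 3.1813*s + 2.0708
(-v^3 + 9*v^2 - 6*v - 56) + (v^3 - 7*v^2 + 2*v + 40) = 2*v^2 - 4*v - 16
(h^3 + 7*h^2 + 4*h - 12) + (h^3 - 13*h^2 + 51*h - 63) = 2*h^3 - 6*h^2 + 55*h - 75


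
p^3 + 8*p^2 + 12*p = p*(p + 2)*(p + 6)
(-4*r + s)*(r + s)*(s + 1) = -4*r^2*s - 4*r^2 - 3*r*s^2 - 3*r*s + s^3 + s^2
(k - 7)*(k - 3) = k^2 - 10*k + 21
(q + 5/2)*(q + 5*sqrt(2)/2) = q^2 + 5*q/2 + 5*sqrt(2)*q/2 + 25*sqrt(2)/4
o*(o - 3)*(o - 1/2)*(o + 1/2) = o^4 - 3*o^3 - o^2/4 + 3*o/4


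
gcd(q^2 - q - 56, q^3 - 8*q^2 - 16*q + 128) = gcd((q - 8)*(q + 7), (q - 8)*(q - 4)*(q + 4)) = q - 8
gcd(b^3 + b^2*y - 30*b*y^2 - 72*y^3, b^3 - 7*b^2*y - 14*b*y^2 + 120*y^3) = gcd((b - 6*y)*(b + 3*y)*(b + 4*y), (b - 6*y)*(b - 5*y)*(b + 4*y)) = -b^2 + 2*b*y + 24*y^2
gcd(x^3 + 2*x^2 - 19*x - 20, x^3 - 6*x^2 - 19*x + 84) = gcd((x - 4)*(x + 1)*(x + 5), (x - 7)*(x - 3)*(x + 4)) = 1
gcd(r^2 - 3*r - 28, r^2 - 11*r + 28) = r - 7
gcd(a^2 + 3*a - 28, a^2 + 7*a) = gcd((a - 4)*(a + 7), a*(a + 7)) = a + 7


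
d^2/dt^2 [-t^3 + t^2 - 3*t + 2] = 2 - 6*t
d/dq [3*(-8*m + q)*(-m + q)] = -27*m + 6*q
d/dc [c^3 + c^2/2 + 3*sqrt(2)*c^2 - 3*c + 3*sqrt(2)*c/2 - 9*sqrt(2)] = 3*c^2 + c + 6*sqrt(2)*c - 3 + 3*sqrt(2)/2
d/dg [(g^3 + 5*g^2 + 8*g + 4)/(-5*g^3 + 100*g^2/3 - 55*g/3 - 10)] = 3*(35*g^4 + 26*g^3 - 197*g^2 - 220*g - 4)/(5*(9*g^6 - 120*g^5 + 466*g^4 - 404*g^3 - 119*g^2 + 132*g + 36))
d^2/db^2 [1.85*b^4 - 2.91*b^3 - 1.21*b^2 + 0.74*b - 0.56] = 22.2*b^2 - 17.46*b - 2.42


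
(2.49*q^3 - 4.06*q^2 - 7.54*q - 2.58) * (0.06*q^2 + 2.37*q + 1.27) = 0.1494*q^5 + 5.6577*q^4 - 6.9123*q^3 - 23.1808*q^2 - 15.6904*q - 3.2766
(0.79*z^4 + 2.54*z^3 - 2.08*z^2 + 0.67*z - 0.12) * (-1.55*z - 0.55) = -1.2245*z^5 - 4.3715*z^4 + 1.827*z^3 + 0.1055*z^2 - 0.1825*z + 0.066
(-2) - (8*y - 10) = 8 - 8*y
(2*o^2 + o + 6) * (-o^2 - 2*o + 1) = -2*o^4 - 5*o^3 - 6*o^2 - 11*o + 6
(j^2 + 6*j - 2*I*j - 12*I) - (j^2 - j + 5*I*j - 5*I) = 7*j - 7*I*j - 7*I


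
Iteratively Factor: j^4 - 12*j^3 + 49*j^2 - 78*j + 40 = (j - 4)*(j^3 - 8*j^2 + 17*j - 10) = (j - 4)*(j - 1)*(j^2 - 7*j + 10) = (j - 5)*(j - 4)*(j - 1)*(j - 2)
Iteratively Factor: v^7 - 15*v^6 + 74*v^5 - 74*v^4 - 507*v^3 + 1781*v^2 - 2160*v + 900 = (v - 2)*(v^6 - 13*v^5 + 48*v^4 + 22*v^3 - 463*v^2 + 855*v - 450) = (v - 3)*(v - 2)*(v^5 - 10*v^4 + 18*v^3 + 76*v^2 - 235*v + 150) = (v - 3)*(v - 2)*(v - 1)*(v^4 - 9*v^3 + 9*v^2 + 85*v - 150) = (v - 3)*(v - 2)^2*(v - 1)*(v^3 - 7*v^2 - 5*v + 75) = (v - 5)*(v - 3)*(v - 2)^2*(v - 1)*(v^2 - 2*v - 15) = (v - 5)^2*(v - 3)*(v - 2)^2*(v - 1)*(v + 3)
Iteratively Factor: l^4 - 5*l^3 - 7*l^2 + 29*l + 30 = (l + 2)*(l^3 - 7*l^2 + 7*l + 15) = (l + 1)*(l + 2)*(l^2 - 8*l + 15) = (l - 5)*(l + 1)*(l + 2)*(l - 3)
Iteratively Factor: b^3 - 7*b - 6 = (b + 1)*(b^2 - b - 6) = (b - 3)*(b + 1)*(b + 2)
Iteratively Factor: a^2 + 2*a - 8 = (a - 2)*(a + 4)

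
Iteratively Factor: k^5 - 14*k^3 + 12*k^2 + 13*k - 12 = (k + 1)*(k^4 - k^3 - 13*k^2 + 25*k - 12) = (k - 3)*(k + 1)*(k^3 + 2*k^2 - 7*k + 4) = (k - 3)*(k - 1)*(k + 1)*(k^2 + 3*k - 4) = (k - 3)*(k - 1)^2*(k + 1)*(k + 4)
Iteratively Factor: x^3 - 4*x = (x + 2)*(x^2 - 2*x) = x*(x + 2)*(x - 2)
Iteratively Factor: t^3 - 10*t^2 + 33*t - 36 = (t - 3)*(t^2 - 7*t + 12) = (t - 4)*(t - 3)*(t - 3)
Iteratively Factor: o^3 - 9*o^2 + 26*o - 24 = (o - 2)*(o^2 - 7*o + 12) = (o - 3)*(o - 2)*(o - 4)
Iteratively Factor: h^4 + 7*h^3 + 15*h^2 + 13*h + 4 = (h + 1)*(h^3 + 6*h^2 + 9*h + 4) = (h + 1)*(h + 4)*(h^2 + 2*h + 1) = (h + 1)^2*(h + 4)*(h + 1)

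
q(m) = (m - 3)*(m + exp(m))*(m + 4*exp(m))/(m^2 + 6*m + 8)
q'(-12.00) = 0.23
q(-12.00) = -27.00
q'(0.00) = -3.25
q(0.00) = -1.50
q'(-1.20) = 3.69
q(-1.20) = 0.01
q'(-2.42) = 17.28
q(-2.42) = 39.30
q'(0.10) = -3.45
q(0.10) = -1.84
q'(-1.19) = 3.47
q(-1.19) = 0.04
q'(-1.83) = 224.10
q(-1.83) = -25.98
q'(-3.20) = -79.96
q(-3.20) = 61.96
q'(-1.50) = 18.70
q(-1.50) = -2.79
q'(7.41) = 914888.89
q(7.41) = 451125.42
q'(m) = (-2*m - 6)*(m - 3)*(m + exp(m))*(m + 4*exp(m))/(m^2 + 6*m + 8)^2 + (m - 3)*(m + exp(m))*(4*exp(m) + 1)/(m^2 + 6*m + 8) + (m - 3)*(m + 4*exp(m))*(exp(m) + 1)/(m^2 + 6*m + 8) + (m + exp(m))*(m + 4*exp(m))/(m^2 + 6*m + 8)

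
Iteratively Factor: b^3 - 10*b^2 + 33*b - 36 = (b - 4)*(b^2 - 6*b + 9) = (b - 4)*(b - 3)*(b - 3)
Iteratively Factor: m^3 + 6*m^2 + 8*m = (m + 2)*(m^2 + 4*m) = (m + 2)*(m + 4)*(m)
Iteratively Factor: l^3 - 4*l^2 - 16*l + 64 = (l - 4)*(l^2 - 16) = (l - 4)*(l + 4)*(l - 4)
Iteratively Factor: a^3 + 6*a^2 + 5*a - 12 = (a - 1)*(a^2 + 7*a + 12) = (a - 1)*(a + 4)*(a + 3)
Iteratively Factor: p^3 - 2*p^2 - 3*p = (p - 3)*(p^2 + p) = p*(p - 3)*(p + 1)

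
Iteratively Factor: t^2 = (t)*(t)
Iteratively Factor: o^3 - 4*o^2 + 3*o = (o - 1)*(o^2 - 3*o) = o*(o - 1)*(o - 3)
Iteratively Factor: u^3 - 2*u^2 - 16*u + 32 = (u + 4)*(u^2 - 6*u + 8) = (u - 4)*(u + 4)*(u - 2)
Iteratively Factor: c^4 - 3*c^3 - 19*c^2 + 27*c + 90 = (c - 5)*(c^3 + 2*c^2 - 9*c - 18) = (c - 5)*(c + 2)*(c^2 - 9) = (c - 5)*(c - 3)*(c + 2)*(c + 3)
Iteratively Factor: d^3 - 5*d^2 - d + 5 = (d - 1)*(d^2 - 4*d - 5) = (d - 5)*(d - 1)*(d + 1)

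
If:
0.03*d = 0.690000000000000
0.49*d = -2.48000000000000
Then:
No Solution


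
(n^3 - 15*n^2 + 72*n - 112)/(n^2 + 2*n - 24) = (n^2 - 11*n + 28)/(n + 6)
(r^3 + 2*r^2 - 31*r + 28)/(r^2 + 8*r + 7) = (r^2 - 5*r + 4)/(r + 1)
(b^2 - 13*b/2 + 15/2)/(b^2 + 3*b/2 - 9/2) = (b - 5)/(b + 3)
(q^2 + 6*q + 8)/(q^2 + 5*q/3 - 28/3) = 3*(q + 2)/(3*q - 7)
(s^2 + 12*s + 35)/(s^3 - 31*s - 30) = (s + 7)/(s^2 - 5*s - 6)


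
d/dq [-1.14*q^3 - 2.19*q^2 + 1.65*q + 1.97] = -3.42*q^2 - 4.38*q + 1.65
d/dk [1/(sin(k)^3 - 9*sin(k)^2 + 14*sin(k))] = (-3*cos(k) + 18/tan(k) - 14*cos(k)/sin(k)^2)/((sin(k) - 7)^2*(sin(k) - 2)^2)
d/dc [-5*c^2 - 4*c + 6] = -10*c - 4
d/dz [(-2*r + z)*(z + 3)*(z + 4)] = -4*r*z - 14*r + 3*z^2 + 14*z + 12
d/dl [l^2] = 2*l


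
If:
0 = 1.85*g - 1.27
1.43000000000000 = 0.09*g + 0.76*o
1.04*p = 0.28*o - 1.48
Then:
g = 0.69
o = 1.80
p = -0.94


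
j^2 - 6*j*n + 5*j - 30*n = (j + 5)*(j - 6*n)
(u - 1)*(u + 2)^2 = u^3 + 3*u^2 - 4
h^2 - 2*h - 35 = (h - 7)*(h + 5)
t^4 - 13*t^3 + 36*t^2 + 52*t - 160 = (t - 8)*(t - 5)*(t - 2)*(t + 2)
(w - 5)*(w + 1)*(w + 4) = w^3 - 21*w - 20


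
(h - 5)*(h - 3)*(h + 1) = h^3 - 7*h^2 + 7*h + 15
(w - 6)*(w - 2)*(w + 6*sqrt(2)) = w^3 - 8*w^2 + 6*sqrt(2)*w^2 - 48*sqrt(2)*w + 12*w + 72*sqrt(2)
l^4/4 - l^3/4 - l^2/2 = l^2*(l/4 + 1/4)*(l - 2)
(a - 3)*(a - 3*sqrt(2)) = a^2 - 3*sqrt(2)*a - 3*a + 9*sqrt(2)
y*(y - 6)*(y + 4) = y^3 - 2*y^2 - 24*y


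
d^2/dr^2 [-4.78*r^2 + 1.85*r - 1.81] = -9.56000000000000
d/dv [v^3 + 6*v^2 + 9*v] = 3*v^2 + 12*v + 9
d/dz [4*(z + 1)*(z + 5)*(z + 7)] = 12*z^2 + 104*z + 188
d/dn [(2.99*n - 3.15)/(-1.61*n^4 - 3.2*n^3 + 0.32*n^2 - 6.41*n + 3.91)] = (14.4417*n^4 - 1.15*n^3 - 31.1968*n^2 + 2.016*n - 8.5006)/(2.5921*n^8 + 10.304*n^7 + 9.2096*n^6 + 18.5922*n^5 + 28.5362*n^4 - 29.1264*n^3 + 43.5905*n^2 - 50.1262*n + 15.2881)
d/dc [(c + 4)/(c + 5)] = (c + 5)^(-2)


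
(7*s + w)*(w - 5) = 7*s*w - 35*s + w^2 - 5*w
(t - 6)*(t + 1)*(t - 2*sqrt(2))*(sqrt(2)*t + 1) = sqrt(2)*t^4 - 5*sqrt(2)*t^3 - 3*t^3 - 8*sqrt(2)*t^2 + 15*t^2 + 10*sqrt(2)*t + 18*t + 12*sqrt(2)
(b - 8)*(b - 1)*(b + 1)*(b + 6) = b^4 - 2*b^3 - 49*b^2 + 2*b + 48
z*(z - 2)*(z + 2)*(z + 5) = z^4 + 5*z^3 - 4*z^2 - 20*z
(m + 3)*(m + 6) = m^2 + 9*m + 18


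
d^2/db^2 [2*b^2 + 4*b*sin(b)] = -4*b*sin(b) + 8*cos(b) + 4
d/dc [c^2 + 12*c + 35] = 2*c + 12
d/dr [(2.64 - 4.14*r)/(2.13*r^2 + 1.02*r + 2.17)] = (8.8182*r^2 - 11.2464*r - 11.6766)/(4.5369*r^4 + 4.3452*r^3 + 10.2846*r^2 + 4.4268*r + 4.7089)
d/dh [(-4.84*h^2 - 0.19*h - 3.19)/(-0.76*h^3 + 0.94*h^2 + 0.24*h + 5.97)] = (-3.6784*h^4 - 0.2888*h^3 - 8.2562*h^2 - 51.7924*h - 0.3687)/(0.5776*h^6 - 1.4288*h^5 + 0.5188*h^4 - 8.6232*h^3 + 11.2812*h^2 + 2.8656*h + 35.6409)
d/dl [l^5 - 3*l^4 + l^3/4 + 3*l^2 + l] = 5*l^4 - 12*l^3 + 3*l^2/4 + 6*l + 1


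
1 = 1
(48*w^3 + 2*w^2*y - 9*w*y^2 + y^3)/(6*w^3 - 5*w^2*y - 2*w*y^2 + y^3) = (-8*w + y)/(-w + y)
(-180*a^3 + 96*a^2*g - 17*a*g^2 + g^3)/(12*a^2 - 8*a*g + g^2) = (-30*a^2 + 11*a*g - g^2)/(2*a - g)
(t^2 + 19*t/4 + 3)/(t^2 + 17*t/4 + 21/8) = 2*(t + 4)/(2*t + 7)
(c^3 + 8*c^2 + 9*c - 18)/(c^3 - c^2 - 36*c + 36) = (c + 3)/(c - 6)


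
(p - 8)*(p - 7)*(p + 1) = p^3 - 14*p^2 + 41*p + 56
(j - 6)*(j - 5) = j^2 - 11*j + 30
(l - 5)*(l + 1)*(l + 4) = l^3 - 21*l - 20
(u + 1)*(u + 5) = u^2 + 6*u + 5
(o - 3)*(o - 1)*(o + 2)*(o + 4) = o^4 + 2*o^3 - 13*o^2 - 14*o + 24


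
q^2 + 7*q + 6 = (q + 1)*(q + 6)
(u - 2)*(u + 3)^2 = u^3 + 4*u^2 - 3*u - 18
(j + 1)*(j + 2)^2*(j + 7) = j^4 + 12*j^3 + 43*j^2 + 60*j + 28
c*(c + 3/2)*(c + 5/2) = c^3 + 4*c^2 + 15*c/4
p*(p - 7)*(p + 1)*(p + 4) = p^4 - 2*p^3 - 31*p^2 - 28*p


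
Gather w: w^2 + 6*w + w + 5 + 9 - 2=w^2 + 7*w + 12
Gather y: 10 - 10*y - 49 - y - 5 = -11*y - 44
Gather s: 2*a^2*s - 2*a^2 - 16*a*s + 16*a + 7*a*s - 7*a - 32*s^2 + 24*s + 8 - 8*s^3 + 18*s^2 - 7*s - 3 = -2*a^2 + 9*a - 8*s^3 - 14*s^2 + s*(2*a^2 - 9*a + 17) + 5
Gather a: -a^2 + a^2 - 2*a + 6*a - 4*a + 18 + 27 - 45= 0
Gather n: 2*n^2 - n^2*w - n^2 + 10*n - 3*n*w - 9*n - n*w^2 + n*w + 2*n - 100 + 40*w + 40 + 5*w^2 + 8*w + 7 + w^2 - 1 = n^2*(1 - w) + n*(-w^2 - 2*w + 3) + 6*w^2 + 48*w - 54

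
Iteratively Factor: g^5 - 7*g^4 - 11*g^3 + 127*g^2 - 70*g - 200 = (g - 5)*(g^4 - 2*g^3 - 21*g^2 + 22*g + 40) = (g - 5)*(g + 1)*(g^3 - 3*g^2 - 18*g + 40) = (g - 5)*(g + 1)*(g + 4)*(g^2 - 7*g + 10) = (g - 5)*(g - 2)*(g + 1)*(g + 4)*(g - 5)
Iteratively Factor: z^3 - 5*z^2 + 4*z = (z - 1)*(z^2 - 4*z) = (z - 4)*(z - 1)*(z)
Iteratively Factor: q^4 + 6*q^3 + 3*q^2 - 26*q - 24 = (q + 1)*(q^3 + 5*q^2 - 2*q - 24) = (q + 1)*(q + 3)*(q^2 + 2*q - 8) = (q + 1)*(q + 3)*(q + 4)*(q - 2)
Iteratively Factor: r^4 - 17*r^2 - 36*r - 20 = (r + 2)*(r^3 - 2*r^2 - 13*r - 10) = (r - 5)*(r + 2)*(r^2 + 3*r + 2) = (r - 5)*(r + 2)^2*(r + 1)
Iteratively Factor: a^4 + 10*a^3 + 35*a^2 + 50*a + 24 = (a + 2)*(a^3 + 8*a^2 + 19*a + 12) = (a + 1)*(a + 2)*(a^2 + 7*a + 12) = (a + 1)*(a + 2)*(a + 4)*(a + 3)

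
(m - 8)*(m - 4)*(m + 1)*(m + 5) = m^4 - 6*m^3 - 35*m^2 + 132*m + 160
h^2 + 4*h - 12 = (h - 2)*(h + 6)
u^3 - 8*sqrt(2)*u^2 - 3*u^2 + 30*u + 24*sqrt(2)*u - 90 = (u - 3)*(u - 5*sqrt(2))*(u - 3*sqrt(2))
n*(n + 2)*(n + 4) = n^3 + 6*n^2 + 8*n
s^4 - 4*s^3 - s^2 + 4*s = s*(s - 4)*(s - 1)*(s + 1)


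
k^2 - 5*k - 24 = (k - 8)*(k + 3)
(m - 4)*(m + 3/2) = m^2 - 5*m/2 - 6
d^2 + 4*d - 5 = (d - 1)*(d + 5)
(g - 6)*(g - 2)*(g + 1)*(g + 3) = g^4 - 4*g^3 - 17*g^2 + 24*g + 36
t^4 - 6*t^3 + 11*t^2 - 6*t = t*(t - 3)*(t - 2)*(t - 1)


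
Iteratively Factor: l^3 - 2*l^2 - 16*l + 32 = (l - 4)*(l^2 + 2*l - 8) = (l - 4)*(l + 4)*(l - 2)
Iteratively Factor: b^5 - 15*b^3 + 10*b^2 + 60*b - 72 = (b - 2)*(b^4 + 2*b^3 - 11*b^2 - 12*b + 36) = (b - 2)*(b + 3)*(b^3 - b^2 - 8*b + 12) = (b - 2)^2*(b + 3)*(b^2 + b - 6) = (b - 2)^2*(b + 3)^2*(b - 2)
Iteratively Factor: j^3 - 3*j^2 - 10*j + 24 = (j - 4)*(j^2 + j - 6) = (j - 4)*(j - 2)*(j + 3)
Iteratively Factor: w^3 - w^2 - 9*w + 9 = (w - 3)*(w^2 + 2*w - 3) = (w - 3)*(w - 1)*(w + 3)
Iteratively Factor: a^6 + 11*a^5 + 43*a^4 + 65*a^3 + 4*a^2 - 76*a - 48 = (a + 3)*(a^5 + 8*a^4 + 19*a^3 + 8*a^2 - 20*a - 16) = (a + 1)*(a + 3)*(a^4 + 7*a^3 + 12*a^2 - 4*a - 16) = (a - 1)*(a + 1)*(a + 3)*(a^3 + 8*a^2 + 20*a + 16) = (a - 1)*(a + 1)*(a + 2)*(a + 3)*(a^2 + 6*a + 8) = (a - 1)*(a + 1)*(a + 2)^2*(a + 3)*(a + 4)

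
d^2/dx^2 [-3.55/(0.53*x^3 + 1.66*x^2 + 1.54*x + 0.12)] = ((11.289*x + 11.786)*(0.53*x^3 + 1.66*x^2 + 1.54*x + 0.12) - 3.55*(1.59*x^2 + 3.32*x + 1.54)*(3.18*x^2 + 6.64*x + 3.08))/(0.53*x^3 + 1.66*x^2 + 1.54*x + 0.12)^3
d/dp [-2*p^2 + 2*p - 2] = 2 - 4*p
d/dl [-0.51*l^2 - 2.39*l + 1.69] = -1.02*l - 2.39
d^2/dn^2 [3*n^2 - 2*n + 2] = 6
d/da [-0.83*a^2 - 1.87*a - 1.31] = -1.66*a - 1.87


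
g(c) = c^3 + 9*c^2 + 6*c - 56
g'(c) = 3*c^2 + 18*c + 6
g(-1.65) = -45.89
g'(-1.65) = -15.53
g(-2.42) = -31.98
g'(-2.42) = -19.99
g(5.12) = 344.87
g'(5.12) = 176.80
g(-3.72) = -5.25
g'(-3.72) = -19.44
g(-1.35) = -50.16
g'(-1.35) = -12.83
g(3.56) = 124.54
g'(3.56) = 108.10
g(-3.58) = -8.02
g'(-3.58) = -19.99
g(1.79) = -10.69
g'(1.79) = 47.83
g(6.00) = 520.00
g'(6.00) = 222.00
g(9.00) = 1456.00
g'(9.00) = 411.00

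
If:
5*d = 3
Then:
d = 3/5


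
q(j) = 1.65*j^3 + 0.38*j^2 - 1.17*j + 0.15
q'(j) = 4.95*j^2 + 0.76*j - 1.17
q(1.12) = 1.63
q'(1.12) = 5.89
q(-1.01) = 0.02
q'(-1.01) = 3.11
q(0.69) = 0.07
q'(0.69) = 1.71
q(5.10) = 222.94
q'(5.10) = 131.46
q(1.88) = 10.26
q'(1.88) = 17.75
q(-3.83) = -82.49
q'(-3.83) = 68.53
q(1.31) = 2.98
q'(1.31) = 8.32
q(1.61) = 6.14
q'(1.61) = 12.88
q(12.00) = 2892.03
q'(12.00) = 720.75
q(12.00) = 2892.03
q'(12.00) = 720.75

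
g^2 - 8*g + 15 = (g - 5)*(g - 3)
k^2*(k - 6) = k^3 - 6*k^2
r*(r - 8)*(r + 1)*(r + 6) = r^4 - r^3 - 50*r^2 - 48*r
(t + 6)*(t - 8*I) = t^2 + 6*t - 8*I*t - 48*I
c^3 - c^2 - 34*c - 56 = (c - 7)*(c + 2)*(c + 4)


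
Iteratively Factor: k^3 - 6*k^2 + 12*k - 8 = (k - 2)*(k^2 - 4*k + 4) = (k - 2)^2*(k - 2)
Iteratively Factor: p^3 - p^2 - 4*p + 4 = (p + 2)*(p^2 - 3*p + 2) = (p - 2)*(p + 2)*(p - 1)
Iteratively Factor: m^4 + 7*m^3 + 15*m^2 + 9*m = (m + 1)*(m^3 + 6*m^2 + 9*m) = (m + 1)*(m + 3)*(m^2 + 3*m) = m*(m + 1)*(m + 3)*(m + 3)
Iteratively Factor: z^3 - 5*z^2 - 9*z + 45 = (z - 5)*(z^2 - 9) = (z - 5)*(z - 3)*(z + 3)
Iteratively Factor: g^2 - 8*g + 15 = (g - 5)*(g - 3)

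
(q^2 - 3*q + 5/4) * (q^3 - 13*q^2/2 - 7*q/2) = q^5 - 19*q^4/2 + 69*q^3/4 + 19*q^2/8 - 35*q/8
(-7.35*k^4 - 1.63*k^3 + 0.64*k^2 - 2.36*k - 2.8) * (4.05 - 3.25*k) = 23.8875*k^5 - 24.47*k^4 - 8.6815*k^3 + 10.262*k^2 - 0.458*k - 11.34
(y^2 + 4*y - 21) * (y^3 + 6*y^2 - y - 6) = y^5 + 10*y^4 + 2*y^3 - 136*y^2 - 3*y + 126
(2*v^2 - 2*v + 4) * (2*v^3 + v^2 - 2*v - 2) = 4*v^5 - 2*v^4 + 2*v^3 + 4*v^2 - 4*v - 8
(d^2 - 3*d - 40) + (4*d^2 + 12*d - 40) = 5*d^2 + 9*d - 80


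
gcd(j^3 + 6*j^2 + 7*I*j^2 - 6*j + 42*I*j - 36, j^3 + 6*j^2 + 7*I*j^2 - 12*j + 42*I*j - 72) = j + 6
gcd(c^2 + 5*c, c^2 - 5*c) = c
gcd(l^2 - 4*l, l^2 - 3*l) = l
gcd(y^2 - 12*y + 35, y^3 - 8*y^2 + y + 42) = y - 7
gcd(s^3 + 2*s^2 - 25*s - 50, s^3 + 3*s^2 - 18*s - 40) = s^2 + 7*s + 10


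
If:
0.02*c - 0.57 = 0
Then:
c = 28.50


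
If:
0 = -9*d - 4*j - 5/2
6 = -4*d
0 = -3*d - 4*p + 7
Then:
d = -3/2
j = 11/4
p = 23/8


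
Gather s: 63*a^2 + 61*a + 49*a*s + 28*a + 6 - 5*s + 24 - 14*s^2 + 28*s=63*a^2 + 89*a - 14*s^2 + s*(49*a + 23) + 30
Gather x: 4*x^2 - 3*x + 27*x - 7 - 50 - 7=4*x^2 + 24*x - 64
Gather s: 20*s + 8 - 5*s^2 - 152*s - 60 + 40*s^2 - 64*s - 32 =35*s^2 - 196*s - 84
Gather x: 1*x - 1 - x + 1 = 0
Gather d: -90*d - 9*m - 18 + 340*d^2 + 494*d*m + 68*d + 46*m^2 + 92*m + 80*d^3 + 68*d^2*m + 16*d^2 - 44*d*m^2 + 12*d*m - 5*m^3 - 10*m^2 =80*d^3 + d^2*(68*m + 356) + d*(-44*m^2 + 506*m - 22) - 5*m^3 + 36*m^2 + 83*m - 18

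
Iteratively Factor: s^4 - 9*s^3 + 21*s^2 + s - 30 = (s - 3)*(s^3 - 6*s^2 + 3*s + 10) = (s - 5)*(s - 3)*(s^2 - s - 2) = (s - 5)*(s - 3)*(s - 2)*(s + 1)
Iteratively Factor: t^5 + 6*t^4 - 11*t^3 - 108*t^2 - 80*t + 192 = (t + 3)*(t^4 + 3*t^3 - 20*t^2 - 48*t + 64) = (t + 3)*(t + 4)*(t^3 - t^2 - 16*t + 16) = (t + 3)*(t + 4)^2*(t^2 - 5*t + 4) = (t - 1)*(t + 3)*(t + 4)^2*(t - 4)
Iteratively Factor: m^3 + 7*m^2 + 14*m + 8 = (m + 4)*(m^2 + 3*m + 2) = (m + 1)*(m + 4)*(m + 2)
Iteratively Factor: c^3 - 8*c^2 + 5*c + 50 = (c + 2)*(c^2 - 10*c + 25) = (c - 5)*(c + 2)*(c - 5)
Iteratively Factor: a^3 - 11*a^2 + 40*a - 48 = (a - 4)*(a^2 - 7*a + 12) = (a - 4)^2*(a - 3)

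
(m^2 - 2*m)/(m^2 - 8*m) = (m - 2)/(m - 8)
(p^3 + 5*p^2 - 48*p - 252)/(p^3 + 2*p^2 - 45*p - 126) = (p + 6)/(p + 3)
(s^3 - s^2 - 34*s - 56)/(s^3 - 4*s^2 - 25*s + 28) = (s + 2)/(s - 1)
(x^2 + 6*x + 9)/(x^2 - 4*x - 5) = (x^2 + 6*x + 9)/(x^2 - 4*x - 5)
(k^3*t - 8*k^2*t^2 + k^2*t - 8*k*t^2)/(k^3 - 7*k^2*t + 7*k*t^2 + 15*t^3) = k*t*(k^2 - 8*k*t + k - 8*t)/(k^3 - 7*k^2*t + 7*k*t^2 + 15*t^3)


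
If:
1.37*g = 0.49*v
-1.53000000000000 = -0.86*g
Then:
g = 1.78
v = 4.97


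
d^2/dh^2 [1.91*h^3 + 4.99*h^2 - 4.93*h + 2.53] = 11.46*h + 9.98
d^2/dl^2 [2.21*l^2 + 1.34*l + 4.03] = 4.42000000000000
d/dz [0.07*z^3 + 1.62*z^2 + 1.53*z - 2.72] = 0.21*z^2 + 3.24*z + 1.53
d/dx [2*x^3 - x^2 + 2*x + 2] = 6*x^2 - 2*x + 2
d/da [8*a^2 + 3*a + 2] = 16*a + 3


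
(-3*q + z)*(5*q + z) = -15*q^2 + 2*q*z + z^2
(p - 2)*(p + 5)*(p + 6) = p^3 + 9*p^2 + 8*p - 60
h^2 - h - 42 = (h - 7)*(h + 6)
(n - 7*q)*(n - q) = n^2 - 8*n*q + 7*q^2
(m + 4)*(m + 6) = m^2 + 10*m + 24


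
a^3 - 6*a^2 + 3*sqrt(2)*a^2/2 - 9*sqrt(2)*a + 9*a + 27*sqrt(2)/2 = (a - 3)^2*(a + 3*sqrt(2)/2)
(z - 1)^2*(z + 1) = z^3 - z^2 - z + 1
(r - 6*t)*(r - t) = r^2 - 7*r*t + 6*t^2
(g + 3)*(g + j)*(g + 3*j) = g^3 + 4*g^2*j + 3*g^2 + 3*g*j^2 + 12*g*j + 9*j^2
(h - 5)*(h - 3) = h^2 - 8*h + 15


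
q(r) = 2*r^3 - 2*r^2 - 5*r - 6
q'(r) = 6*r^2 - 4*r - 5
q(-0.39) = -4.47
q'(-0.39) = -2.53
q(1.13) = -11.32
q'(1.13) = -1.86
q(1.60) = -10.93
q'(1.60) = 3.96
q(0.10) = -6.52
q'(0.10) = -5.34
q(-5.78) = -430.12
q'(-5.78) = 218.57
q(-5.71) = -415.00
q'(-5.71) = 213.46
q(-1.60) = -11.31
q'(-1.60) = 16.76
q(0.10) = -6.52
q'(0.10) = -5.34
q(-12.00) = -3690.00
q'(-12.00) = 907.00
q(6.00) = 324.00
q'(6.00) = 187.00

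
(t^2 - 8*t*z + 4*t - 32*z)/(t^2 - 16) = (t - 8*z)/(t - 4)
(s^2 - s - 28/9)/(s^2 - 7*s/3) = (s + 4/3)/s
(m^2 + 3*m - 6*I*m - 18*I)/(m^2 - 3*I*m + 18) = (m + 3)/(m + 3*I)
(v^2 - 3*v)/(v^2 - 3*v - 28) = v*(3 - v)/(-v^2 + 3*v + 28)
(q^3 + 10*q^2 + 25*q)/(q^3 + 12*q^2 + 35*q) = (q + 5)/(q + 7)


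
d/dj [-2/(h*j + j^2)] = 2*(h + 2*j)/(j^2*(h + j)^2)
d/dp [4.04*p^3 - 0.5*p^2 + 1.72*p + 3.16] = 12.12*p^2 - 1.0*p + 1.72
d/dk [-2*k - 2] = -2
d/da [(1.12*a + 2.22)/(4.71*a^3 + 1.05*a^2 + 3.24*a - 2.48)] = (5.2752*a^3 + 1.176*a^2 + 3.6288*a - (1.12*a + 2.22)*(14.13*a^2 + 2.1*a + 3.24) - 2.7776)/(4.71*a^3 + 1.05*a^2 + 3.24*a - 2.48)^2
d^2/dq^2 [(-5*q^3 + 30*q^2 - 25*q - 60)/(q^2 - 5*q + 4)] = 40/(q^3 - 3*q^2 + 3*q - 1)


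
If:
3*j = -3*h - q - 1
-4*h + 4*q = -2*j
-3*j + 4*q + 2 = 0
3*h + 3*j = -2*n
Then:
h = -1/3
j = 2/15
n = 3/10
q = -2/5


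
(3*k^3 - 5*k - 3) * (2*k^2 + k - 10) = 6*k^5 + 3*k^4 - 40*k^3 - 11*k^2 + 47*k + 30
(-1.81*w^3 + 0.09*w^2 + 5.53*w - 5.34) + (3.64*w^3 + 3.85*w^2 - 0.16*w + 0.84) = 1.83*w^3 + 3.94*w^2 + 5.37*w - 4.5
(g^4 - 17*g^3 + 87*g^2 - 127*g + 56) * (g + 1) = g^5 - 16*g^4 + 70*g^3 - 40*g^2 - 71*g + 56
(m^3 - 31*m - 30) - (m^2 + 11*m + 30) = m^3 - m^2 - 42*m - 60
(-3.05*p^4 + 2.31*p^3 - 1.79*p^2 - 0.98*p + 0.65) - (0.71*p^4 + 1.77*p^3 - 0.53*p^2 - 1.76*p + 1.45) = -3.76*p^4 + 0.54*p^3 - 1.26*p^2 + 0.78*p - 0.8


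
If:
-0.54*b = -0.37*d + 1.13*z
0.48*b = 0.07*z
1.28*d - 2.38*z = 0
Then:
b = 0.00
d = 0.00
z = 0.00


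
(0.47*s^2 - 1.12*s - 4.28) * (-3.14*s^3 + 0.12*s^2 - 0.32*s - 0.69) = -1.4758*s^5 + 3.5732*s^4 + 13.1544*s^3 - 0.4795*s^2 + 2.1424*s + 2.9532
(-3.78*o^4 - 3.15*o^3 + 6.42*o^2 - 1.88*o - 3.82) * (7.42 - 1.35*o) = 5.103*o^5 - 23.7951*o^4 - 32.04*o^3 + 50.1744*o^2 - 8.7926*o - 28.3444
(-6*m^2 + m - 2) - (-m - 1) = -6*m^2 + 2*m - 1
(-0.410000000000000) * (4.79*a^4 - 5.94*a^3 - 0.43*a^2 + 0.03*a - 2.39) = -1.9639*a^4 + 2.4354*a^3 + 0.1763*a^2 - 0.0123*a + 0.9799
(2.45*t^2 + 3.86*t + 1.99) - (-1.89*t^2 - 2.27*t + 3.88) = 4.34*t^2 + 6.13*t - 1.89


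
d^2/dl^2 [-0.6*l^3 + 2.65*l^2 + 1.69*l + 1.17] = 5.3 - 3.6*l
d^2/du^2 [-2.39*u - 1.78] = 0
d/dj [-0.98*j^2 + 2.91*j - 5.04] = 2.91 - 1.96*j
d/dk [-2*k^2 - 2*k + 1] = -4*k - 2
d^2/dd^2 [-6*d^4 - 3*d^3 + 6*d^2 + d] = -72*d^2 - 18*d + 12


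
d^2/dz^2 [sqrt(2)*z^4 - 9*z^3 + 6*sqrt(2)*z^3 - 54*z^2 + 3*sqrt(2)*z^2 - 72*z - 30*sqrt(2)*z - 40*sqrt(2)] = 12*sqrt(2)*z^2 - 54*z + 36*sqrt(2)*z - 108 + 6*sqrt(2)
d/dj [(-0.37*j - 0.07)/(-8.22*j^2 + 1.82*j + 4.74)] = (3.0414*j^2 - 0.6734*j - (0.37*j + 0.07)*(16.44*j - 1.82) - 1.7538)/(-8.22*j^2 + 1.82*j + 4.74)^2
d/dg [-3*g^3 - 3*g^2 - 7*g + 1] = -9*g^2 - 6*g - 7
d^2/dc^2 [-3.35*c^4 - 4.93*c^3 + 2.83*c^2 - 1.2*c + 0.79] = -40.2*c^2 - 29.58*c + 5.66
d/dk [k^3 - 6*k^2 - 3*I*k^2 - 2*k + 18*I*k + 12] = 3*k^2 - 12*k - 6*I*k - 2 + 18*I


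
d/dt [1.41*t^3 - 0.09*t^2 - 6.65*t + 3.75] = 4.23*t^2 - 0.18*t - 6.65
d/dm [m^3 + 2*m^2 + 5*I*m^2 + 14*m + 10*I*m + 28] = 3*m^2 + m*(4 + 10*I) + 14 + 10*I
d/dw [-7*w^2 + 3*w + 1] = 3 - 14*w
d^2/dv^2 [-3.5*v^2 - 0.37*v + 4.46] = -7.00000000000000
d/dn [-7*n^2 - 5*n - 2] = -14*n - 5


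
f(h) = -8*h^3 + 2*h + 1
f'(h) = 2 - 24*h^2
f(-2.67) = 147.93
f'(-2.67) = -169.09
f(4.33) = -639.80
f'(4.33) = -447.97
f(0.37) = 1.33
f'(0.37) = -1.29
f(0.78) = -1.24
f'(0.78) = -12.60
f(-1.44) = 22.01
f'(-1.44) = -47.77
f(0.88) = -2.69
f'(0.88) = -16.59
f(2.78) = -165.32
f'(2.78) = -183.48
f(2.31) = -92.99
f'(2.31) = -126.07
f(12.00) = -13799.00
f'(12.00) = -3454.00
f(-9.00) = 5815.00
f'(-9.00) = -1942.00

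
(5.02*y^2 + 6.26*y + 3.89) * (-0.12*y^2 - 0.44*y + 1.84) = -0.6024*y^4 - 2.96*y^3 + 6.0156*y^2 + 9.8068*y + 7.1576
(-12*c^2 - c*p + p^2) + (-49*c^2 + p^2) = -61*c^2 - c*p + 2*p^2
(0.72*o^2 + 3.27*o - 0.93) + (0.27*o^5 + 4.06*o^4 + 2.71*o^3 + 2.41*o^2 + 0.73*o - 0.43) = 0.27*o^5 + 4.06*o^4 + 2.71*o^3 + 3.13*o^2 + 4.0*o - 1.36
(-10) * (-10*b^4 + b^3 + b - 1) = 100*b^4 - 10*b^3 - 10*b + 10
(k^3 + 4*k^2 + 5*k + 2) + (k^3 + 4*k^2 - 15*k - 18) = 2*k^3 + 8*k^2 - 10*k - 16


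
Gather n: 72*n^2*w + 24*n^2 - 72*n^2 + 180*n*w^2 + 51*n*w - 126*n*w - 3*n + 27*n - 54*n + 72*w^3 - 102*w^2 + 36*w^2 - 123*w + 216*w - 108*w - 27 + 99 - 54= n^2*(72*w - 48) + n*(180*w^2 - 75*w - 30) + 72*w^3 - 66*w^2 - 15*w + 18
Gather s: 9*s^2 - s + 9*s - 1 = 9*s^2 + 8*s - 1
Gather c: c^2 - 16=c^2 - 16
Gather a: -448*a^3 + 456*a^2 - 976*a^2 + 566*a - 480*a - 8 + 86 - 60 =-448*a^3 - 520*a^2 + 86*a + 18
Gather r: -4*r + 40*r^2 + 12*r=40*r^2 + 8*r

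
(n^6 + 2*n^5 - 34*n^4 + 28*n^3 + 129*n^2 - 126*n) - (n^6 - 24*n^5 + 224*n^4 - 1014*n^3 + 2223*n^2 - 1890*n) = 26*n^5 - 258*n^4 + 1042*n^3 - 2094*n^2 + 1764*n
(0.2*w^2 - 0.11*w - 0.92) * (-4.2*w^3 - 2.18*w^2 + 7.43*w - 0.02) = -0.84*w^5 + 0.026*w^4 + 5.5898*w^3 + 1.1843*w^2 - 6.8334*w + 0.0184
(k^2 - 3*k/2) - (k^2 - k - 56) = 56 - k/2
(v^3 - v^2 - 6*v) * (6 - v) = -v^4 + 7*v^3 - 36*v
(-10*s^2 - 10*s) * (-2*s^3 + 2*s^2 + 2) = 20*s^5 - 20*s^3 - 20*s^2 - 20*s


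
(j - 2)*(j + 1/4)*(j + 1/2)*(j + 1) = j^4 - j^3/4 - 21*j^2/8 - 13*j/8 - 1/4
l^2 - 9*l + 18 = (l - 6)*(l - 3)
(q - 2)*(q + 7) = q^2 + 5*q - 14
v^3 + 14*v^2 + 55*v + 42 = (v + 1)*(v + 6)*(v + 7)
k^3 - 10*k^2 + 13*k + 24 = (k - 8)*(k - 3)*(k + 1)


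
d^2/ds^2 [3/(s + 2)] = 6/(s + 2)^3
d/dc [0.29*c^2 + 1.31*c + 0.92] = 0.58*c + 1.31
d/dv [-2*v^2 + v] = 1 - 4*v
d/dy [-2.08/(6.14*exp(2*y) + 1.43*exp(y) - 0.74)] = (25.5424*exp(y) + 2.9744)*exp(y)/(6.14*exp(2*y) + 1.43*exp(y) - 0.74)^2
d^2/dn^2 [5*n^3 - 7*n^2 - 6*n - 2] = 30*n - 14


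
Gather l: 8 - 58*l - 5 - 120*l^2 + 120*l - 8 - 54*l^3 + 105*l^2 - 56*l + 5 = -54*l^3 - 15*l^2 + 6*l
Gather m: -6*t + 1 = 1 - 6*t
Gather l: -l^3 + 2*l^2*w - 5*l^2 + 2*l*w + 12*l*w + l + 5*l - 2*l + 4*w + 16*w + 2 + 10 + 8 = -l^3 + l^2*(2*w - 5) + l*(14*w + 4) + 20*w + 20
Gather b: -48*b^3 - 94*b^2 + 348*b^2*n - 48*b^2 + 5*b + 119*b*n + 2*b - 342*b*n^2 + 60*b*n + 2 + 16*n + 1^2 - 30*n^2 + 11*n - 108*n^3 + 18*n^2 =-48*b^3 + b^2*(348*n - 142) + b*(-342*n^2 + 179*n + 7) - 108*n^3 - 12*n^2 + 27*n + 3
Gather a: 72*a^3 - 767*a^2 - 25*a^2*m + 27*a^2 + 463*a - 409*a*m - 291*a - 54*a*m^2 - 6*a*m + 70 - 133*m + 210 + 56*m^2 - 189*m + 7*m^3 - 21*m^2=72*a^3 + a^2*(-25*m - 740) + a*(-54*m^2 - 415*m + 172) + 7*m^3 + 35*m^2 - 322*m + 280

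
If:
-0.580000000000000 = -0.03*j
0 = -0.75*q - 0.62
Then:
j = 19.33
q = -0.83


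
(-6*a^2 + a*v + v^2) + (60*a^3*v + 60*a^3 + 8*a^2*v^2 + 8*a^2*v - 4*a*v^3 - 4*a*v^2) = 60*a^3*v + 60*a^3 + 8*a^2*v^2 + 8*a^2*v - 6*a^2 - 4*a*v^3 - 4*a*v^2 + a*v + v^2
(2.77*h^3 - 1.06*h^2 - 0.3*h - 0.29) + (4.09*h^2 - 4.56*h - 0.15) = 2.77*h^3 + 3.03*h^2 - 4.86*h - 0.44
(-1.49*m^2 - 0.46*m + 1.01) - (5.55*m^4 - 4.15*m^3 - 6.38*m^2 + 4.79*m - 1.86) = -5.55*m^4 + 4.15*m^3 + 4.89*m^2 - 5.25*m + 2.87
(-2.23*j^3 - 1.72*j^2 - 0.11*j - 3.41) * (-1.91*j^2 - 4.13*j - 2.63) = 4.2593*j^5 + 12.4951*j^4 + 13.1786*j^3 + 11.491*j^2 + 14.3726*j + 8.9683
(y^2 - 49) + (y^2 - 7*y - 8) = 2*y^2 - 7*y - 57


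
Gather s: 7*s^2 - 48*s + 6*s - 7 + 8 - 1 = 7*s^2 - 42*s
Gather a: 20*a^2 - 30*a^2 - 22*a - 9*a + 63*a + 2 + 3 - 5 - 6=-10*a^2 + 32*a - 6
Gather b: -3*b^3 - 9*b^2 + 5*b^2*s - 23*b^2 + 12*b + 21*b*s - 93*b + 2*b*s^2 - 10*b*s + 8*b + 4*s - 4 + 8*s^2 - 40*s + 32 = -3*b^3 + b^2*(5*s - 32) + b*(2*s^2 + 11*s - 73) + 8*s^2 - 36*s + 28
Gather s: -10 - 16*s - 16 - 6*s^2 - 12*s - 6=-6*s^2 - 28*s - 32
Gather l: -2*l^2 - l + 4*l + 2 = -2*l^2 + 3*l + 2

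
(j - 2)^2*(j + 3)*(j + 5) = j^4 + 4*j^3 - 13*j^2 - 28*j + 60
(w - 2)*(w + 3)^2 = w^3 + 4*w^2 - 3*w - 18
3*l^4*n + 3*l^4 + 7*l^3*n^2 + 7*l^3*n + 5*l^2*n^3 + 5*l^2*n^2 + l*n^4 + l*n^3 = (l + n)^2*(3*l + n)*(l*n + l)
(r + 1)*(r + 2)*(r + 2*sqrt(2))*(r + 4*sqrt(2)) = r^4 + 3*r^3 + 6*sqrt(2)*r^3 + 18*r^2 + 18*sqrt(2)*r^2 + 12*sqrt(2)*r + 48*r + 32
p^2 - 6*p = p*(p - 6)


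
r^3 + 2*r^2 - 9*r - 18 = (r - 3)*(r + 2)*(r + 3)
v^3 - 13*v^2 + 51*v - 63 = (v - 7)*(v - 3)^2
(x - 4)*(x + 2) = x^2 - 2*x - 8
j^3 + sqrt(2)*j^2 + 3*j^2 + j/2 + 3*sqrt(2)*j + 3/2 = (j + 3)*(j + sqrt(2)/2)^2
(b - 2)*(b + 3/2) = b^2 - b/2 - 3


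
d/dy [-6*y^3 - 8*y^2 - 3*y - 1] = -18*y^2 - 16*y - 3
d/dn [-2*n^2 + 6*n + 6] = 6 - 4*n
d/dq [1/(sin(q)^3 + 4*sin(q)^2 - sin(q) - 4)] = (-3*sin(q)^2 - 8*sin(q) + 1)/((sin(q) + 4)^2*cos(q)^3)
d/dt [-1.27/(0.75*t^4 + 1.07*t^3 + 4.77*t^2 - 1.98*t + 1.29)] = (3.81*t^3 + 4.0767*t^2 + 12.1158*t - 2.5146)/(0.75*t^4 + 1.07*t^3 + 4.77*t^2 - 1.98*t + 1.29)^2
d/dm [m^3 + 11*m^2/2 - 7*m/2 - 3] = 3*m^2 + 11*m - 7/2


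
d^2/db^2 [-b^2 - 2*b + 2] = -2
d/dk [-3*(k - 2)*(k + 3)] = -6*k - 3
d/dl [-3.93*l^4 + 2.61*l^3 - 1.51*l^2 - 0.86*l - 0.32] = -15.72*l^3 + 7.83*l^2 - 3.02*l - 0.86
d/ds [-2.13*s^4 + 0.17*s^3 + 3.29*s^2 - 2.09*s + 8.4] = -8.52*s^3 + 0.51*s^2 + 6.58*s - 2.09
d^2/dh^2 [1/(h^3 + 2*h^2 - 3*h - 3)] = 2*(-(3*h + 2)*(h^3 + 2*h^2 - 3*h - 3) + (3*h^2 + 4*h - 3)^2)/(h^3 + 2*h^2 - 3*h - 3)^3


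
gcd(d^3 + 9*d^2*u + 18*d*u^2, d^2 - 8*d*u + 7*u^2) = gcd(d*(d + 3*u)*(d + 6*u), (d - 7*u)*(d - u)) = 1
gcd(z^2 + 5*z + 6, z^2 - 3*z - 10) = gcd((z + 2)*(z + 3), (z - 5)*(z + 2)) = z + 2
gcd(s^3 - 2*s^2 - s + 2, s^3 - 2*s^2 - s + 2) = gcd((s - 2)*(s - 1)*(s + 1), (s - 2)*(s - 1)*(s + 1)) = s^3 - 2*s^2 - s + 2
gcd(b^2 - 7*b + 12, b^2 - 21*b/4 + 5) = b - 4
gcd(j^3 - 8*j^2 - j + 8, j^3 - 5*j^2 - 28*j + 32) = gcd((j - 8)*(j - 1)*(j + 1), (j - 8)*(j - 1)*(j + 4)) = j^2 - 9*j + 8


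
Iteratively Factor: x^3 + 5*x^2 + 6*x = (x + 2)*(x^2 + 3*x) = x*(x + 2)*(x + 3)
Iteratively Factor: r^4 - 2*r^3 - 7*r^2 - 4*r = (r + 1)*(r^3 - 3*r^2 - 4*r) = r*(r + 1)*(r^2 - 3*r - 4) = r*(r - 4)*(r + 1)*(r + 1)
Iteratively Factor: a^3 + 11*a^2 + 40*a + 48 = (a + 3)*(a^2 + 8*a + 16) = (a + 3)*(a + 4)*(a + 4)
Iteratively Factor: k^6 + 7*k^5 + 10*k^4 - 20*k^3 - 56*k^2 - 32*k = (k + 1)*(k^5 + 6*k^4 + 4*k^3 - 24*k^2 - 32*k) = (k - 2)*(k + 1)*(k^4 + 8*k^3 + 20*k^2 + 16*k) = (k - 2)*(k + 1)*(k + 2)*(k^3 + 6*k^2 + 8*k) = (k - 2)*(k + 1)*(k + 2)^2*(k^2 + 4*k) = (k - 2)*(k + 1)*(k + 2)^2*(k + 4)*(k)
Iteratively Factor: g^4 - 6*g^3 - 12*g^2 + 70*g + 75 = (g - 5)*(g^3 - g^2 - 17*g - 15) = (g - 5)*(g + 1)*(g^2 - 2*g - 15) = (g - 5)*(g + 1)*(g + 3)*(g - 5)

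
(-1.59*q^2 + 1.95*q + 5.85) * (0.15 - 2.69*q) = 4.2771*q^3 - 5.484*q^2 - 15.444*q + 0.8775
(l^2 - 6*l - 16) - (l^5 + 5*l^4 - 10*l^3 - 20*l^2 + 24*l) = -l^5 - 5*l^4 + 10*l^3 + 21*l^2 - 30*l - 16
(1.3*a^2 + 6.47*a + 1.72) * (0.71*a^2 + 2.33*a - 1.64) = 0.923*a^4 + 7.6227*a^3 + 14.1643*a^2 - 6.6032*a - 2.8208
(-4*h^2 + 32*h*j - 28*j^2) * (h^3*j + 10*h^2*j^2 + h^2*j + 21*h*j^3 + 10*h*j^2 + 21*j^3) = -4*h^5*j - 8*h^4*j^2 - 4*h^4*j + 208*h^3*j^3 - 8*h^3*j^2 + 392*h^2*j^4 + 208*h^2*j^3 - 588*h*j^5 + 392*h*j^4 - 588*j^5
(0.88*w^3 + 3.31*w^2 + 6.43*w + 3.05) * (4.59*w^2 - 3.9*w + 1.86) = 4.0392*w^5 + 11.7609*w^4 + 18.2415*w^3 - 4.9209*w^2 + 0.0648*w + 5.673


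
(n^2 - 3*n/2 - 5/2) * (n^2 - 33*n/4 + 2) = n^4 - 39*n^3/4 + 95*n^2/8 + 141*n/8 - 5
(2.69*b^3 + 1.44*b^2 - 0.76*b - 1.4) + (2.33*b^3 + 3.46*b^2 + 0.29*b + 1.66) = 5.02*b^3 + 4.9*b^2 - 0.47*b + 0.26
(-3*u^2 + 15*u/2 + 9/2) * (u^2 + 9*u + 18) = -3*u^4 - 39*u^3/2 + 18*u^2 + 351*u/2 + 81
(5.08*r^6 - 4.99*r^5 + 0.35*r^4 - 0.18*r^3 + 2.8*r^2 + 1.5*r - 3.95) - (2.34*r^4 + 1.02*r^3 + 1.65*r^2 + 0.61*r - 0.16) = 5.08*r^6 - 4.99*r^5 - 1.99*r^4 - 1.2*r^3 + 1.15*r^2 + 0.89*r - 3.79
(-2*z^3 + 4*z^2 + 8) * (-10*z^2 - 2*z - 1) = 20*z^5 - 36*z^4 - 6*z^3 - 84*z^2 - 16*z - 8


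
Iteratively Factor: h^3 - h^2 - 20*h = (h)*(h^2 - h - 20) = h*(h - 5)*(h + 4)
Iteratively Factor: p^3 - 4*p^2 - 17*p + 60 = (p - 3)*(p^2 - p - 20) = (p - 5)*(p - 3)*(p + 4)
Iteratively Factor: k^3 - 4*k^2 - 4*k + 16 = (k - 2)*(k^2 - 2*k - 8) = (k - 4)*(k - 2)*(k + 2)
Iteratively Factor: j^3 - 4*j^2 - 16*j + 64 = (j + 4)*(j^2 - 8*j + 16) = (j - 4)*(j + 4)*(j - 4)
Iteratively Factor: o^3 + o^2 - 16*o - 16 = (o + 4)*(o^2 - 3*o - 4) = (o + 1)*(o + 4)*(o - 4)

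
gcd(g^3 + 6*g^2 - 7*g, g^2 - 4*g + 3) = g - 1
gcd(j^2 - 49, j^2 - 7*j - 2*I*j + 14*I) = j - 7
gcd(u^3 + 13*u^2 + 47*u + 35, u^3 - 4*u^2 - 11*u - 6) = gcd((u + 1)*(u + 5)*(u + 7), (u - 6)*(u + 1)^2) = u + 1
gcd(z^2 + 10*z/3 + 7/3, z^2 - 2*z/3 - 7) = z + 7/3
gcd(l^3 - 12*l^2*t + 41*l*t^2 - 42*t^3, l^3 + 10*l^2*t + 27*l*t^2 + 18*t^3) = 1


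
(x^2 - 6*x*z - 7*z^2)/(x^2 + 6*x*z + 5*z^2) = (x - 7*z)/(x + 5*z)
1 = 1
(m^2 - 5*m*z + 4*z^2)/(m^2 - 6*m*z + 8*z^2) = (-m + z)/(-m + 2*z)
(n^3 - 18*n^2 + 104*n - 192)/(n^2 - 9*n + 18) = (n^2 - 12*n + 32)/(n - 3)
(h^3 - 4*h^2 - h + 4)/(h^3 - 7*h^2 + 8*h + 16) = (h - 1)/(h - 4)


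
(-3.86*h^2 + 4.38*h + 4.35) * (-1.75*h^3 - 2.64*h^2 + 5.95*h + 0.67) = 6.755*h^5 + 2.5254*h^4 - 42.1427*h^3 + 11.9908*h^2 + 28.8171*h + 2.9145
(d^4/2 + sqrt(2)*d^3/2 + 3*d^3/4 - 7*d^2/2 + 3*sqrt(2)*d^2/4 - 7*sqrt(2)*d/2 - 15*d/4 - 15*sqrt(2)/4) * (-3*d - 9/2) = -3*d^5/2 - 9*d^4/2 - 3*sqrt(2)*d^4/2 - 9*sqrt(2)*d^3/2 + 57*d^3/8 + 57*sqrt(2)*d^2/8 + 27*d^2 + 135*d/8 + 27*sqrt(2)*d + 135*sqrt(2)/8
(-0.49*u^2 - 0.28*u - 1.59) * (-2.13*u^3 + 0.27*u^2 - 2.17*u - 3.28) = 1.0437*u^5 + 0.4641*u^4 + 4.3744*u^3 + 1.7855*u^2 + 4.3687*u + 5.2152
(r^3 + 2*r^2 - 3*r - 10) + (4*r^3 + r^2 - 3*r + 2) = 5*r^3 + 3*r^2 - 6*r - 8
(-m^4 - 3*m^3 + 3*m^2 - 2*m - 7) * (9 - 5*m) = 5*m^5 + 6*m^4 - 42*m^3 + 37*m^2 + 17*m - 63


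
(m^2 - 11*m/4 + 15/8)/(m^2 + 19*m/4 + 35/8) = (8*m^2 - 22*m + 15)/(8*m^2 + 38*m + 35)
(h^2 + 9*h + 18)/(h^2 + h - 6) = (h + 6)/(h - 2)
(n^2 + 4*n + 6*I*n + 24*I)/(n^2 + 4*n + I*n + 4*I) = (n + 6*I)/(n + I)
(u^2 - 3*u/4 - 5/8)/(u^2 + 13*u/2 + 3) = (u - 5/4)/(u + 6)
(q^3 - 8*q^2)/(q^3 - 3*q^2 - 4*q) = q*(8 - q)/(-q^2 + 3*q + 4)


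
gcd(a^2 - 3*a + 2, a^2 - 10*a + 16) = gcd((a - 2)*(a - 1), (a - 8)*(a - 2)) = a - 2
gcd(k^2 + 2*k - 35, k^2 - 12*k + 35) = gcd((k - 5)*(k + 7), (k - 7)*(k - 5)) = k - 5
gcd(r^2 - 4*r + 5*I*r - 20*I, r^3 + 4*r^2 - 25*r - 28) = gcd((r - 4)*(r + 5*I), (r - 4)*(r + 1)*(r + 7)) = r - 4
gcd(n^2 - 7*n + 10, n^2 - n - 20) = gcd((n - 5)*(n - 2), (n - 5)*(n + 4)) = n - 5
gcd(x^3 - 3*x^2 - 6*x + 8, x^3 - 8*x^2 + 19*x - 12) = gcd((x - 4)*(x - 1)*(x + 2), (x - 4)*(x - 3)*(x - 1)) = x^2 - 5*x + 4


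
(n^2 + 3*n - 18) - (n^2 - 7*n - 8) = 10*n - 10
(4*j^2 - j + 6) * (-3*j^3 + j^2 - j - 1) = -12*j^5 + 7*j^4 - 23*j^3 + 3*j^2 - 5*j - 6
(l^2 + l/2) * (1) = l^2 + l/2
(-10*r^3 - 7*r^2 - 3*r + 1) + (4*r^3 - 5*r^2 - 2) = -6*r^3 - 12*r^2 - 3*r - 1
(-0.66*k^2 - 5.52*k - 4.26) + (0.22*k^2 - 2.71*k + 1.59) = -0.44*k^2 - 8.23*k - 2.67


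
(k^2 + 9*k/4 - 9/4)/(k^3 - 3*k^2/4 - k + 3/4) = (k + 3)/(k^2 - 1)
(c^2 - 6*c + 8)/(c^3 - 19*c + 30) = (c - 4)/(c^2 + 2*c - 15)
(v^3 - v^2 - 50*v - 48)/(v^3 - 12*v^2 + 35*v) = (v^3 - v^2 - 50*v - 48)/(v*(v^2 - 12*v + 35))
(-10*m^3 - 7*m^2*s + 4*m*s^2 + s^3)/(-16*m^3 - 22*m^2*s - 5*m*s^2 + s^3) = (-10*m^2 + 3*m*s + s^2)/(-16*m^2 - 6*m*s + s^2)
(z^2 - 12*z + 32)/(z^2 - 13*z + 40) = (z - 4)/(z - 5)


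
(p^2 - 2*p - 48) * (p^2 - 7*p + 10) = p^4 - 9*p^3 - 24*p^2 + 316*p - 480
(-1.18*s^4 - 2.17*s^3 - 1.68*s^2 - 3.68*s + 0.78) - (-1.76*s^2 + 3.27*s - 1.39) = -1.18*s^4 - 2.17*s^3 + 0.0800000000000001*s^2 - 6.95*s + 2.17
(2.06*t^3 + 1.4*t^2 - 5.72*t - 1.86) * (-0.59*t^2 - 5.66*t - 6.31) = -1.2154*t^5 - 12.4856*t^4 - 17.5478*t^3 + 24.6386*t^2 + 46.6208*t + 11.7366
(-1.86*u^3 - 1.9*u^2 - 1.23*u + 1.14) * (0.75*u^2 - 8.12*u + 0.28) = -1.395*u^5 + 13.6782*u^4 + 13.9847*u^3 + 10.3106*u^2 - 9.6012*u + 0.3192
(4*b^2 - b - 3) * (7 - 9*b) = -36*b^3 + 37*b^2 + 20*b - 21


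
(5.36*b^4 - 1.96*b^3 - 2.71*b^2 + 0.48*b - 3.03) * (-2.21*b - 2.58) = -11.8456*b^5 - 9.4972*b^4 + 11.0459*b^3 + 5.931*b^2 + 5.4579*b + 7.8174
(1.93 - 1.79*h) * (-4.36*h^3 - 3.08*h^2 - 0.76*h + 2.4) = 7.8044*h^4 - 2.9016*h^3 - 4.584*h^2 - 5.7628*h + 4.632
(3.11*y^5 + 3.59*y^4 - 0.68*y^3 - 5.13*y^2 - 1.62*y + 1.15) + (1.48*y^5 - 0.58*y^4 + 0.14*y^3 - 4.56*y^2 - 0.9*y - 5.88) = 4.59*y^5 + 3.01*y^4 - 0.54*y^3 - 9.69*y^2 - 2.52*y - 4.73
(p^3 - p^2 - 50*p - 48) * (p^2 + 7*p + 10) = p^5 + 6*p^4 - 47*p^3 - 408*p^2 - 836*p - 480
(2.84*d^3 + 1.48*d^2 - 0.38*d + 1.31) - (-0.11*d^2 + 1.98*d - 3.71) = 2.84*d^3 + 1.59*d^2 - 2.36*d + 5.02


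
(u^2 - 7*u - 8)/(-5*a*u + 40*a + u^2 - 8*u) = (u + 1)/(-5*a + u)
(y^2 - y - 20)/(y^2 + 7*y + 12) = (y - 5)/(y + 3)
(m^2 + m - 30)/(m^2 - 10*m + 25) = (m + 6)/(m - 5)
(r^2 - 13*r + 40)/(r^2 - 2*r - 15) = (r - 8)/(r + 3)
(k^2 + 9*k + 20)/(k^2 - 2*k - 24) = (k + 5)/(k - 6)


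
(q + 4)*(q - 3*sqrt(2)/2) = q^2 - 3*sqrt(2)*q/2 + 4*q - 6*sqrt(2)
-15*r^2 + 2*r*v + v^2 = (-3*r + v)*(5*r + v)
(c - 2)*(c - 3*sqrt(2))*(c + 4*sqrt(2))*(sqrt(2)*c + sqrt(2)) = sqrt(2)*c^4 - sqrt(2)*c^3 + 2*c^3 - 26*sqrt(2)*c^2 - 2*c^2 - 4*c + 24*sqrt(2)*c + 48*sqrt(2)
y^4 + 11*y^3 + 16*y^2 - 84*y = y*(y - 2)*(y + 6)*(y + 7)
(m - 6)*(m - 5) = m^2 - 11*m + 30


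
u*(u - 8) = u^2 - 8*u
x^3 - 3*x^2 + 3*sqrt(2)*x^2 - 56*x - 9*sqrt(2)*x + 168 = (x - 3)*(x - 4*sqrt(2))*(x + 7*sqrt(2))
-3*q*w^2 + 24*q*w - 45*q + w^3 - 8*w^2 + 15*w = (-3*q + w)*(w - 5)*(w - 3)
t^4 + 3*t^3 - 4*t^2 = t^2*(t - 1)*(t + 4)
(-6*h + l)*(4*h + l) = -24*h^2 - 2*h*l + l^2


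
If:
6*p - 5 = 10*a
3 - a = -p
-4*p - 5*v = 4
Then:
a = -23/4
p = -35/4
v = 31/5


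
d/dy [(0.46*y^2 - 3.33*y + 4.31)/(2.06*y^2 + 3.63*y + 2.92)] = (8.5296*y^2 - 15.0708*y - 25.3689)/(4.2436*y^4 + 14.9556*y^3 + 25.2073*y^2 + 21.1992*y + 8.5264)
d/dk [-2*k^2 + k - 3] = 1 - 4*k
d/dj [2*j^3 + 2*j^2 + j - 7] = 6*j^2 + 4*j + 1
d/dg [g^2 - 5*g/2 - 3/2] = 2*g - 5/2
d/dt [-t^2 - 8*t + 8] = -2*t - 8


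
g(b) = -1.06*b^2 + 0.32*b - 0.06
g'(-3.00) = 6.68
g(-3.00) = -10.56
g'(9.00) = -18.76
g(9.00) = -83.04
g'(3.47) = -7.04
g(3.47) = -11.71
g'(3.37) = -6.82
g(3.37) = -11.02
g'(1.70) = -3.28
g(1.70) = -2.58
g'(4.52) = -9.26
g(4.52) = -20.27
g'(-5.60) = 12.19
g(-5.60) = -35.09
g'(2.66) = -5.32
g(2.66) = -6.71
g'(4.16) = -8.50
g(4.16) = -17.07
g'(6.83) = -14.16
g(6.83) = -47.32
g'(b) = 0.32 - 2.12*b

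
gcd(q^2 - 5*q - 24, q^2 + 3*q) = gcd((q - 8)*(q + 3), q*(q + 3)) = q + 3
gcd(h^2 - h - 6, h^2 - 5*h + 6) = h - 3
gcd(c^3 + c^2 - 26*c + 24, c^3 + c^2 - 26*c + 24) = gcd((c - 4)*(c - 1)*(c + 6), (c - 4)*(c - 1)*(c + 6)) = c^3 + c^2 - 26*c + 24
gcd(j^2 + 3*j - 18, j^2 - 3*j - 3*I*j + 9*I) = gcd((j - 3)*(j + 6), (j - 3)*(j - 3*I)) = j - 3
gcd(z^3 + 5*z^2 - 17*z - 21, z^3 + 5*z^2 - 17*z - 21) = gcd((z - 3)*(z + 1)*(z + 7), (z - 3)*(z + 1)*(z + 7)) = z^3 + 5*z^2 - 17*z - 21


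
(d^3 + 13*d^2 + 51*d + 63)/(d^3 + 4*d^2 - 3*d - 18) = (d + 7)/(d - 2)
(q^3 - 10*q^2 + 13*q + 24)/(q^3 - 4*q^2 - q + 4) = (q^2 - 11*q + 24)/(q^2 - 5*q + 4)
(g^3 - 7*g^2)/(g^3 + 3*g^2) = (g - 7)/(g + 3)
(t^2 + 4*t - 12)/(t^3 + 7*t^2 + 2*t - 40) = (t + 6)/(t^2 + 9*t + 20)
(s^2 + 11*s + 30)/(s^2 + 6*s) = (s + 5)/s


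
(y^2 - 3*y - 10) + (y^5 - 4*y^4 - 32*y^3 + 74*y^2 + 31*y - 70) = y^5 - 4*y^4 - 32*y^3 + 75*y^2 + 28*y - 80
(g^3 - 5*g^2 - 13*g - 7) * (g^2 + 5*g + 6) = g^5 - 32*g^3 - 102*g^2 - 113*g - 42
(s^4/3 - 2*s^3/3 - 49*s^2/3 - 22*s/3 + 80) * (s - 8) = s^5/3 - 10*s^4/3 - 11*s^3 + 370*s^2/3 + 416*s/3 - 640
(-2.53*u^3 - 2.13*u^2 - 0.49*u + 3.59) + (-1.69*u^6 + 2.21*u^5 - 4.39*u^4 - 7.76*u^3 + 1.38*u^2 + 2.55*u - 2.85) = -1.69*u^6 + 2.21*u^5 - 4.39*u^4 - 10.29*u^3 - 0.75*u^2 + 2.06*u + 0.74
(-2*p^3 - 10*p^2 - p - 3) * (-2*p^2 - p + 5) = 4*p^5 + 22*p^4 + 2*p^3 - 43*p^2 - 2*p - 15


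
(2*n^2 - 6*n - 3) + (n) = 2*n^2 - 5*n - 3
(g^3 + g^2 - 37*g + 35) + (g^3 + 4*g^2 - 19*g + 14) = 2*g^3 + 5*g^2 - 56*g + 49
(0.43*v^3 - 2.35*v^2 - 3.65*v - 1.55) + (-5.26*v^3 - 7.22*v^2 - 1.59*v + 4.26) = -4.83*v^3 - 9.57*v^2 - 5.24*v + 2.71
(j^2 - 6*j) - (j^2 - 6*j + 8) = -8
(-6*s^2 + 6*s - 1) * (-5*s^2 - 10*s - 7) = 30*s^4 + 30*s^3 - 13*s^2 - 32*s + 7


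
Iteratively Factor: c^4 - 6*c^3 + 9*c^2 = (c)*(c^3 - 6*c^2 + 9*c) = c*(c - 3)*(c^2 - 3*c) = c^2*(c - 3)*(c - 3)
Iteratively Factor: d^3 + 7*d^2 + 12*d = (d + 4)*(d^2 + 3*d) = d*(d + 4)*(d + 3)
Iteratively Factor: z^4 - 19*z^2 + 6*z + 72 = (z + 2)*(z^3 - 2*z^2 - 15*z + 36) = (z + 2)*(z + 4)*(z^2 - 6*z + 9) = (z - 3)*(z + 2)*(z + 4)*(z - 3)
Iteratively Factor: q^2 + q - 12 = (q + 4)*(q - 3)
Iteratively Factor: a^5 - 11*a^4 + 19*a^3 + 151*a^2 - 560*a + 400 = (a - 5)*(a^4 - 6*a^3 - 11*a^2 + 96*a - 80) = (a - 5)*(a + 4)*(a^3 - 10*a^2 + 29*a - 20) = (a - 5)*(a - 1)*(a + 4)*(a^2 - 9*a + 20) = (a - 5)*(a - 4)*(a - 1)*(a + 4)*(a - 5)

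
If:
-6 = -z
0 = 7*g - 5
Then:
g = 5/7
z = 6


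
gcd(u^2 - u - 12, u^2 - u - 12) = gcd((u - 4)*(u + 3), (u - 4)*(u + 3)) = u^2 - u - 12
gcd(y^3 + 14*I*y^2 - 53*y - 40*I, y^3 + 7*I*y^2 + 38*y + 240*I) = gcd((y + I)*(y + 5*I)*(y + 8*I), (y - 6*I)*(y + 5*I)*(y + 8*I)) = y^2 + 13*I*y - 40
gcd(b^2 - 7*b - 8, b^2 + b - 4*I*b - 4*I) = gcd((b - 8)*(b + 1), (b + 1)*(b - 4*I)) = b + 1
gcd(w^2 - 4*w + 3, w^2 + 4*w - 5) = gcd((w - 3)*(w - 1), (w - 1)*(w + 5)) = w - 1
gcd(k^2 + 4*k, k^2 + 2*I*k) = k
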